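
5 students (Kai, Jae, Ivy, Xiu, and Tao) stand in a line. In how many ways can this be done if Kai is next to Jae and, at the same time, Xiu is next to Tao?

Treat {Kai,Jae} as one block (2 orders) and {Xiu,Tao} as another (2 orders).
That leaves 3 units to arrange: 2 × 2 × 3! = 4 × 6 = 24.

24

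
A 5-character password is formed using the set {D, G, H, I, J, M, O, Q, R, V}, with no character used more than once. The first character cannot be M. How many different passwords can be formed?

The first character has 10−1 = 9 choices (anything except M).
The remaining 4 characters are filled from the other 9 symbols without repetition: 9 × 8 × 7 × 6 = 3024.
Total: 9 × 3024 = 27216.

27216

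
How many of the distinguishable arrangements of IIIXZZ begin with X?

10

Fix X in the first position and arrange the remaining 5 letters.
Those 5 letters have I appearing 3 times and Z appearing twice, giving (5)!/(3!·2!) = 10.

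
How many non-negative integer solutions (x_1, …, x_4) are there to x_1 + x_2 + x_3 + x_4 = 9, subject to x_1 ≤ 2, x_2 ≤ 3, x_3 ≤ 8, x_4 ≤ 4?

59

Ignoring the caps, the number of non-negative solutions to x_1+…+x_4 = 9 is C(12,3) = 220.
Subtract solutions that violate a single cap (substitute x_i' = x_i − (cap_i+1)): x_1 ≥ 3 gives C(9,3) = 84; x_2 ≥ 4 gives C(8,3) = 56; x_3 ≥ 9 gives C(3,3) = 1; x_4 ≥ 5 gives C(7,3) = 35. Together 176.
Add back pairs where two caps are both exceeded: 10 + 0 + 4 + 0 + 1 + 0 = 15.
By inclusion–exclusion the count is 220 − 176 + 15 = 59.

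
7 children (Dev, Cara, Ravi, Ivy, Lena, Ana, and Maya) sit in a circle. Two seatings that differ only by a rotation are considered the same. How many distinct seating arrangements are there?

720

Around a circle, 7 distinct people have 7!/7 = (6)! = 720 rotationally distinct seatings.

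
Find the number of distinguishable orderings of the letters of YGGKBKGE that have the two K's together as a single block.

840

Treat the 2 copies of K as a single block. The multiset to arrange is then {KK, B, E, G, G, G, Y}, 7 items in all.
That gives (7)!/(3!) = 840 arrangements.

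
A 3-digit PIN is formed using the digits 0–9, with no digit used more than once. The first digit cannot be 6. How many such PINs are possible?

648

The first digit has 10−1 = 9 choices (anything except 6).
The remaining 2 digits are filled from the other 9 symbols without repetition: 9 × 8 = 72.
Total: 9 × 72 = 648.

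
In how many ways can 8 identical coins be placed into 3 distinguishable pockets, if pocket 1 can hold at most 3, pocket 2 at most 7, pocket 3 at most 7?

28

Ignoring the caps, the number of non-negative solutions to x_1+…+x_3 = 8 is C(10,2) = 45.
Subtract solutions that violate a single cap (substitute x_i' = x_i − (cap_i+1)): x_1 ≥ 4 gives C(6,2) = 15; x_2 ≥ 8 gives C(2,2) = 1; x_3 ≥ 8 gives C(2,2) = 1. Together 17.
No two caps can be exceeded simultaneously, so the pair terms are all 0.
By inclusion–exclusion the count is 45 − 17 + 0 = 28.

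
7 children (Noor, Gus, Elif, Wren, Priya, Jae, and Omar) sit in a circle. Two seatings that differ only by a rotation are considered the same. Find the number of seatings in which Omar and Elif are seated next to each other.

Treat {Omar, Elif} as one unit (2 internal orders) and seat the resulting 6 units around the table: (5)! circular arrangements.
So 2 × (5)! = 2 × 120 = 240.

240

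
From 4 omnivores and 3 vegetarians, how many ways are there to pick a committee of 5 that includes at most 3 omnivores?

18

Split by how many omnivores are chosen (0 through 3).
Sum: C(4,0)·C(3,5) + C(4,1)·C(3,4) + C(4,2)·C(3,3) + C(4,3)·C(3,2) = 0 + 0 + 6 + 12 = 18.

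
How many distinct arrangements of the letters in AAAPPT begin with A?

Fix A in the first position and arrange the remaining 5 letters.
Those 5 letters have A appearing twice and P appearing twice, giving (5)!/(2!·2!) = 30.

30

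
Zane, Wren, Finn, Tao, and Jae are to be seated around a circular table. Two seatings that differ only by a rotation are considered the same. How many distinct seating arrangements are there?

Fix one person's seat to break rotational symmetry; the remaining 4 people can be arranged in (4)! = 24 ways.

24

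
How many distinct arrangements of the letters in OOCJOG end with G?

Fix G in the last position and arrange the remaining 5 letters.
Those 5 letters have O appearing 3 times, giving (5)!/(3!) = 20.

20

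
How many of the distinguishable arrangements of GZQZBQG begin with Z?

180

Fix Z in the first position and arrange the remaining 6 letters.
Those 6 letters have G appearing twice and Q appearing twice, giving (6)!/(2!·2!) = 180.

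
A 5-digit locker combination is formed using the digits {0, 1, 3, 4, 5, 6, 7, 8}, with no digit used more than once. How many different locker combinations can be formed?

6720

Choose and order 5 of the 8 symbols: the first digit has 8 options, the next 7, and so on down to 4.
That product is 8 × 7 × 6 × 5 × 4 = 6720.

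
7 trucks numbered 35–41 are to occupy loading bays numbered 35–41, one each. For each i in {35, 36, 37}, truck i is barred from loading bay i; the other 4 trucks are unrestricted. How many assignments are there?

Let Aᵢ (for i ∈ {35, 36, 37}) be the placements that put truck i in its forbidden loading bay. Any j of these fix j positions, leaving (7−j)! ways to fill the rest, and there are C(3,j) ways to pick which j.
By inclusion–exclusion, the number of valid placements is Σ_{j=0}^{3} (−1)^j C(3,j)·(7−j)!.
Computing: 5040 − 2160 + 360 − 24 = 3216.

3216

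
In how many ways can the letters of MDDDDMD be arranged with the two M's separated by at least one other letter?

15

Total arrangements of MDDDDMD: 7!/(5!·2!) = 21.
Arrangements with the M's together: treat MM as one letter, giving (6)!/(5!) = 6.
Subtracting, 21 − 6 = 15 arrangements keep the M's apart.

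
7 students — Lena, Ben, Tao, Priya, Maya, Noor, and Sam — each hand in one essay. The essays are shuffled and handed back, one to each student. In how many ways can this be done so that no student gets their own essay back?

This is the derangement count D_7: permutations of 7 items with no fixed point.
By inclusion–exclusion this is Σ_{j=0}^{7} (−1)^j C(7,j)·(7−j)!.
Computing: 5040 − 5040 + 2520 − 840 + 210 − 42 + 7 − 1 = 1854.

1854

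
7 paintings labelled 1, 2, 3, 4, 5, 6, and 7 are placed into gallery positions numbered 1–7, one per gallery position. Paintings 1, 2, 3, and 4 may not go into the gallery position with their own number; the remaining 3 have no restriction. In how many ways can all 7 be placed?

2790

Let Aᵢ (for 1 ≤ i ≤ 4) be the placements that put painting i in its forbidden gallery position. Any j of these fix j positions, leaving (7−j)! ways to fill the rest, and there are C(4,j) ways to pick which j.
By inclusion–exclusion, the number of valid placements is Σ_{j=0}^{4} (−1)^j C(4,j)·(7−j)!.
Computing: 5040 − 2880 + 720 − 96 + 6 = 2790.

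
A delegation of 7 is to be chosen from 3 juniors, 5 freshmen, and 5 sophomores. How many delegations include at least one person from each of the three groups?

1580

With no constraint there are C(13,7) = 1716 possible selections.
Selections missing a whole group: no juniors → C(10,7) = 120; no freshmen → C(8,7) = 8; no sophomores → C(8,7) = 8.
Add back selections omitting two groups (i.e. drawn from a single group): C(3,7) + C(5,7) + C(5,7) = 0.
By inclusion–exclusion: 1716 − 136 + 0 = 1580.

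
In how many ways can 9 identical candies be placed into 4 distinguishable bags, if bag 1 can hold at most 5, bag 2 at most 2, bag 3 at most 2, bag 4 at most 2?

10

By stars and bars, unrestricted non-negative solutions to x_1+…+x_4 = 9 number C(9+3,3) = 220.
Subtract solutions that violate a single cap (substitute x_i' = x_i − (cap_i+1)): x_1 ≥ 6 gives C(6,3) = 20; x_2 ≥ 3 gives C(9,3) = 84; x_3 ≥ 3 gives C(9,3) = 84; x_4 ≥ 3 gives C(9,3) = 84. Together 272.
Add back pairs where two caps are both exceeded: 1 + 1 + 1 + 20 + 20 + 20 = 63.
Subtract triples: 0 + 0 + 0 + 1 = 1.
By inclusion–exclusion the count is 220 − 272 + 63 − 1 = 10.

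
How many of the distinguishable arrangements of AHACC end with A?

12

Fix A in the last position and arrange the remaining 4 letters.
Those 4 letters have C appearing twice, giving (4)!/(2!) = 12.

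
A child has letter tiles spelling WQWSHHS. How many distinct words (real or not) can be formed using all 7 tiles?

630

WQWSHHS has 7 letters with H appearing twice, S appearing twice, and W appearing twice.
The number of distinct arrangements is 7!/(2!·2!·2!) = 5040/8 = 630.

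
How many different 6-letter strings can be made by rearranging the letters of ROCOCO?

60

Letter multiplicities in ROCOCO: C×2, O×3, R×1.
The number of distinct arrangements is 6!/(3!·2!) = 720/12 = 60.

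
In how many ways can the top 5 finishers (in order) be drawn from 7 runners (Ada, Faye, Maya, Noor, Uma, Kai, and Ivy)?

2520

This is an ordered selection of 5 from 7: P(7,5).
That gives 7 × 6 × 5 × 4 × 3 = 2520.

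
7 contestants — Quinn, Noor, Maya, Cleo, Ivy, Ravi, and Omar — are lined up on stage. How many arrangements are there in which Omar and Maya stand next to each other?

Treat {Omar, Maya} as a single unit. There are 6 units to order, and the pair itself can be ordered 2 ways.
So the count is 2·(6)! = 1440.

1440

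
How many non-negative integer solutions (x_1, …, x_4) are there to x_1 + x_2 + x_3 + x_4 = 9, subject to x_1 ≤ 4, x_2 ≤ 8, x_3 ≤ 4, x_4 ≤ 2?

Ignoring the caps, the number of non-negative solutions to x_1+…+x_4 = 9 is C(12,3) = 220.
Subtract solutions that violate a single cap (substitute x_i' = x_i − (cap_i+1)): x_1 ≥ 5 gives C(7,3) = 35; x_2 ≥ 9 gives C(3,3) = 1; x_3 ≥ 5 gives C(7,3) = 35; x_4 ≥ 3 gives C(9,3) = 84. Together 155.
Add back pairs where two caps are both exceeded: 0 + 0 + 4 + 0 + 0 + 4 = 8.
By inclusion–exclusion the count is 220 − 155 + 8 = 73.

73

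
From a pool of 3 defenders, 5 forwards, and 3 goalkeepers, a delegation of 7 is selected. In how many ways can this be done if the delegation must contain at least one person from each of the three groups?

Unrestricted: C(11,7) = 330 ways to pick any 7 of the 11.
Subtract selections that omit an entire group: no defenders → C(8,7) = 8; no forwards → C(6,7) = 0; no goalkeepers → C(8,7) = 8.
Add back selections omitting two groups (i.e. drawn from a single group): C(3,7) + C(5,7) + C(3,7) = 0.
By inclusion–exclusion: 330 − 16 + 0 = 314.

314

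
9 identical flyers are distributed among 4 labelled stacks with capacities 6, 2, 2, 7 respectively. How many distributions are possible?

Without the upper bounds there are C(12,3) = 220 ways to split 9 among 4 stacks.
Subtract solutions that violate a single cap (substitute x_i' = x_i − (cap_i+1)): x_1 ≥ 7 gives C(5,3) = 10; x_2 ≥ 3 gives C(9,3) = 84; x_3 ≥ 3 gives C(9,3) = 84; x_4 ≥ 8 gives C(4,3) = 4. Together 182.
Add back pairs where two caps are both exceeded: 0 + 0 + 0 + 20 + 0 + 0 = 20.
By inclusion–exclusion the count is 220 − 182 + 20 = 58.

58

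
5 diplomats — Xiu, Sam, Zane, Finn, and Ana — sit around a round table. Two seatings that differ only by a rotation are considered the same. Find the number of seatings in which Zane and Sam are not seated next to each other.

12

All circular seatings of 5 people number (4)! = 24.
Those with Zane next to Sam: fuse the pair into one unit and seat 4 units around a circle — 2·(3)! = 12.
Subtracting, 24 − 12 = 12.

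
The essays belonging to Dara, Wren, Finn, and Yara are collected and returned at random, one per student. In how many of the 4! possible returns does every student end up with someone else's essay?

9

Count assignments avoiding every fixed point. For any j of the 4 students fixed to their own essay, the other 4−j can be arranged in (4−j)! ways.
By inclusion–exclusion this is Σ_{j=0}^{4} (−1)^j C(4,j)·(4−j)!.
Computing: 24 − 24 + 12 − 4 + 1 = 9.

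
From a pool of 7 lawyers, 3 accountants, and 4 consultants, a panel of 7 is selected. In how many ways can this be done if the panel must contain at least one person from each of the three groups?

2982

Total 7-person selections from all 14: C(14,7) = 3432.
Selections missing a whole group: no lawyers → C(7,7) = 1; no accountants → C(11,7) = 330; no consultants → C(10,7) = 120.
Add back selections omitting two groups (i.e. drawn from a single group): C(7,7) + C(3,7) + C(4,7) = 1.
By inclusion–exclusion: 3432 − 451 + 1 = 2982.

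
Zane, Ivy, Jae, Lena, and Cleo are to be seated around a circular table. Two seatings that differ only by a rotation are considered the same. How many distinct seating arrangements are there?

24

Seat Zane anywhere (absorbing the rotational symmetry), then permute the other 4: (4)! = 24.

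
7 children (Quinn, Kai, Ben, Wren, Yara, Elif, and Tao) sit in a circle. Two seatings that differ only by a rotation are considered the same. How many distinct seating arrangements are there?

Fix one person's seat to break rotational symmetry; the remaining 6 people can be arranged in (6)! = 720 ways.

720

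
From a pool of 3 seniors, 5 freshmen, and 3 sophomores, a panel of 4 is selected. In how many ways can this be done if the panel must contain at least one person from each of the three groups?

180

Total 4-person selections from all 11: C(11,4) = 330.
Selections missing a whole group: no seniors → C(8,4) = 70; no freshmen → C(6,4) = 15; no sophomores → C(8,4) = 70.
Add back selections omitting two groups (i.e. drawn from a single group): C(3,4) + C(5,4) + C(3,4) = 5.
By inclusion–exclusion: 330 − 155 + 5 = 180.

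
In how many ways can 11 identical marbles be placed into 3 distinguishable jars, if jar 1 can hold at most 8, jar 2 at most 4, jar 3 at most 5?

24

Without the upper bounds there are C(13,2) = 78 ways to split 11 among 3 jars.
Subtract solutions that violate a single cap (substitute x_i' = x_i − (cap_i+1)): x_1 ≥ 9 gives C(4,2) = 6; x_2 ≥ 5 gives C(8,2) = 28; x_3 ≥ 6 gives C(7,2) = 21. Together 55.
Add back pairs where two caps are both exceeded: 0 + 0 + 1 = 1.
By inclusion–exclusion the count is 78 − 55 + 1 = 24.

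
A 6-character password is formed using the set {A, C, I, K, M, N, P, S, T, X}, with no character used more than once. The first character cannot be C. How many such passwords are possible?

The first character has 10−1 = 9 choices (anything except C).
The remaining 5 characters are filled from the other 9 symbols without repetition: 9 × 8 × 7 × 6 × 5 = 15120.
Total: 9 × 15120 = 136080.

136080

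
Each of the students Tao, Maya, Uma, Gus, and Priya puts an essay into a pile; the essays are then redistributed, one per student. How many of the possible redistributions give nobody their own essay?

44

Count assignments avoiding every fixed point. For any j of the 5 students fixed to their own essay, the other 5−j can be arranged in (5−j)! ways.
By inclusion–exclusion this is Σ_{j=0}^{5} (−1)^j C(5,j)·(5−j)!.
Computing: 120 − 120 + 60 − 20 + 5 − 1 = 44.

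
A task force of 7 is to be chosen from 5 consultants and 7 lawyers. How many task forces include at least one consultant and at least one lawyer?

Total 7-person selections from all 12: C(12,7) = 792.
Selections missing a whole group: no consultants → C(7,7) = 1; no lawyers → C(5,7) = 0.
Both groups omitted at once is impossible, so 792 − 1 = 791.

791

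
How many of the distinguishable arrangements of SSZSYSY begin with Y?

Fix Y in the first position and arrange the remaining 6 letters.
Those 6 letters have S appearing 4 times, giving (6)!/(4!) = 30.

30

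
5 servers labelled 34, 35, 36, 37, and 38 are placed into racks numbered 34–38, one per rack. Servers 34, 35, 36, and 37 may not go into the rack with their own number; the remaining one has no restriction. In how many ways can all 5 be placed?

53

Let Aᵢ (for 34 ≤ i ≤ 37) be the placements that put server i in its forbidden rack. Any j of these fix j positions, leaving (5−j)! ways to fill the rest, and there are C(4,j) ways to pick which j.
By inclusion–exclusion, the number of valid placements is Σ_{j=0}^{4} (−1)^j C(4,j)·(5−j)!.
Computing: 120 − 96 + 36 − 8 + 1 = 53.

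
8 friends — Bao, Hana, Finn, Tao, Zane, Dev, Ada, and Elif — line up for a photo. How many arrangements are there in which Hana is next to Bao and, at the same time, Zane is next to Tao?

2880

Treat {Hana,Bao} as one block (2 orders) and {Zane,Tao} as another (2 orders).
That leaves 6 units to arrange: 2 × 2 × 6! = 4 × 720 = 2880.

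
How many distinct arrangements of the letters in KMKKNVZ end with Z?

120

Fix Z in the last position and arrange the remaining 6 letters.
Those 6 letters have K appearing 3 times, giving (6)!/(3!) = 120.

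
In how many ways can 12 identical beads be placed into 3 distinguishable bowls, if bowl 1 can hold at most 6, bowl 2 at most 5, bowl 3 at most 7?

By stars and bars, unrestricted non-negative solutions to x_1+…+x_3 = 12 number C(12+2,2) = 91.
Subtract solutions that violate a single cap (substitute x_i' = x_i − (cap_i+1)): x_1 ≥ 7 gives C(7,2) = 21; x_2 ≥ 6 gives C(8,2) = 28; x_3 ≥ 8 gives C(6,2) = 15. Together 64.
No two caps can be exceeded simultaneously, so the pair terms are all 0.
By inclusion–exclusion the count is 91 − 64 + 0 = 27.

27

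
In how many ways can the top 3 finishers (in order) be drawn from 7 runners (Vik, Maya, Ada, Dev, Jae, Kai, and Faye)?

This is an ordered selection of 3 from 7: P(7,3).
That gives 7 × 6 × 5 = 210.

210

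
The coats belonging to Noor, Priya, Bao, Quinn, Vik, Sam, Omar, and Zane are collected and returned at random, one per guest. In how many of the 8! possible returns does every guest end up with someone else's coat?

14833

Count assignments avoiding every fixed point. For any j of the 8 guests fixed to their own coat, the other 8−j can be arranged in (8−j)! ways.
By inclusion–exclusion this is Σ_{j=0}^{8} (−1)^j C(8,j)·(8−j)!.
Computing: 40320 − 40320 + 20160 − 6720 + 1680 − 336 + 56 − 8 + 1 = 14833.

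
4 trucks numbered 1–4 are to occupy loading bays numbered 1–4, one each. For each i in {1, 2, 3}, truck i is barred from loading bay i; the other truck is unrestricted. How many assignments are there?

11

Let Aᵢ (for i ∈ {1, 2, 3}) be the placements that put truck i in its forbidden loading bay. Any j of these fix j positions, leaving (4−j)! ways to fill the rest, and there are C(3,j) ways to pick which j.
By inclusion–exclusion, the number of valid placements is Σ_{j=0}^{3} (−1)^j C(3,j)·(4−j)!.
Computing: 24 − 18 + 6 − 1 = 11.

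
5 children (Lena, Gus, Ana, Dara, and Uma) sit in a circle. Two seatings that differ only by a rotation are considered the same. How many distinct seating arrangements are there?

Fix one person's seat to break rotational symmetry; the remaining 4 people can be arranged in (4)! = 24 ways.

24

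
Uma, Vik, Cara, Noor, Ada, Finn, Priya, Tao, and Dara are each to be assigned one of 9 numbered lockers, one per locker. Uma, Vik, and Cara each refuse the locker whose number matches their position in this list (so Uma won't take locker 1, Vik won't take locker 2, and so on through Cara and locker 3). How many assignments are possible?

256320

Let Aᵢ (for i ∈ {1, 2, 3}) be the placements that put person i in their forbidden locker. Any j of these fix j positions, leaving (9−j)! ways to fill the rest, and there are C(3,j) ways to pick which j.
By inclusion–exclusion, the number of valid placements is Σ_{j=0}^{3} (−1)^j C(3,j)·(9−j)!.
Computing: 362880 − 120960 + 15120 − 720 = 256320.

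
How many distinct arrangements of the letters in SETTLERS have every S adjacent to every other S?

Treat the 2 copies of S as a single block. The multiset to arrange is then {SS, E, E, L, R, T, T}, 7 items in all.
That gives (7)!/(2!·2!) = 1260 arrangements.

1260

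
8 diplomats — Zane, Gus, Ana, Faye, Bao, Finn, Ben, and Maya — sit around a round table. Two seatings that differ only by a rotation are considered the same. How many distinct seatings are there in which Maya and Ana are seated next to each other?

1440

Glue Maya and Ana into a block (2 internal orders). Seating 7 units around a circle gives (6)! arrangements.
So 2 × (6)! = 2 × 720 = 1440.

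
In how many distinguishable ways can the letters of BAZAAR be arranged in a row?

The 6 letters of BAZAAR have repeats: A appearing 3 times.
The number of distinct arrangements is 6!/(3!) = 720/6 = 120.

120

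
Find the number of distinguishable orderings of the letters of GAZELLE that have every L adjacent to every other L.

360

Treat the 2 copies of L as a single block. The multiset to arrange is then {LL, A, E, E, G, Z}, 6 items in all.
That gives (6)!/(2!) = 360 arrangements.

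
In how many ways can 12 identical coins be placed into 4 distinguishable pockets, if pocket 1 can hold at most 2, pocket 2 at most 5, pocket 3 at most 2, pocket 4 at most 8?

36

Without the upper bounds there are C(15,3) = 455 ways to split 12 among 4 pockets.
Subtract solutions that violate a single cap (substitute x_i' = x_i − (cap_i+1)): x_1 ≥ 3 gives C(12,3) = 220; x_2 ≥ 6 gives C(9,3) = 84; x_3 ≥ 3 gives C(12,3) = 220; x_4 ≥ 9 gives C(6,3) = 20. Together 544.
Add back pairs where two caps are both exceeded: 20 + 84 + 1 + 20 + 0 + 1 = 126.
Subtract triples: 1 + 0 + 0 + 0 = 1.
By inclusion–exclusion the count is 455 − 544 + 126 − 1 = 36.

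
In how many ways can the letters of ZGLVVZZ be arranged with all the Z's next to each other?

60

Treat the 3 copies of Z as a single block. The multiset to arrange is then {ZZZ, G, L, V, V}, 5 items in all.
That gives (5)!/(2!) = 60 arrangements.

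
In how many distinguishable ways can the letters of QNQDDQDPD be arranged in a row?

Letter multiplicities in QNQDDQDPD: D×4, N×1, P×1, Q×3.
Dividing 9! = 362880 by 4!·3! = 144 for the repeated letters gives 2520.

2520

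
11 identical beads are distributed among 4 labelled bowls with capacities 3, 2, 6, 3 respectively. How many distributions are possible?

By stars and bars, unrestricted non-negative solutions to x_1+…+x_4 = 11 number C(11+3,3) = 364.
Subtract solutions that violate a single cap (substitute x_i' = x_i − (cap_i+1)): x_1 ≥ 4 gives C(10,3) = 120; x_2 ≥ 3 gives C(11,3) = 165; x_3 ≥ 7 gives C(7,3) = 35; x_4 ≥ 4 gives C(10,3) = 120. Together 440.
Add back pairs where two caps are both exceeded: 35 + 1 + 20 + 4 + 35 + 1 = 96.
Subtract triples: 0 + 1 + 0 + 0 = 1.
By inclusion–exclusion the count is 364 − 440 + 96 − 1 = 19.

19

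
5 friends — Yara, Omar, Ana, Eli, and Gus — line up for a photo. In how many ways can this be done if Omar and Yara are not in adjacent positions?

72

There are 5! = 120 arrangements in all. If Omar and Yara are adjacent, merging them into one block gives 2·(4)! = 48 arrangements.
Complementary counting: 120 − 48 = 72.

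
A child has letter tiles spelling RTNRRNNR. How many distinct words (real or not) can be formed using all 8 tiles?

RTNRRNNR has 8 letters with N appearing 3 times and R appearing 4 times.
So there are 8! / (4!·3!) = 280 distinguishable arrangements.

280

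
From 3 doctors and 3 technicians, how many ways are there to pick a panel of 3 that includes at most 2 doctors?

Split by how many doctors are chosen (0 through 2).
Sum: C(3,0)·C(3,3) + C(3,1)·C(3,2) + C(3,2)·C(3,1) = 1 + 9 + 9 = 19.

19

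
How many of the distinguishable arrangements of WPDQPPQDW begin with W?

1680

With the first slot taken by W, it remains to arrange the other 8 letters (PDQPPQDW).
Those 8 letters have D appearing twice, P appearing 3 times, and Q appearing twice, giving (8)!/(3!·2!·2!) = 1680.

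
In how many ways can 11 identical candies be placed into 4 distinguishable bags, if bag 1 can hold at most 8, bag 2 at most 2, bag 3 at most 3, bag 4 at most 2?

26

By stars and bars, unrestricted non-negative solutions to x_1+…+x_4 = 11 number C(11+3,3) = 364.
Subtract solutions that violate a single cap (substitute x_i' = x_i − (cap_i+1)): x_1 ≥ 9 gives C(5,3) = 10; x_2 ≥ 3 gives C(11,3) = 165; x_3 ≥ 4 gives C(10,3) = 120; x_4 ≥ 3 gives C(11,3) = 165. Together 460.
Add back pairs where two caps are both exceeded: 0 + 0 + 0 + 35 + 56 + 35 = 126.
Subtract triples: 0 + 0 + 0 + 4 = 4.
By inclusion–exclusion the count is 364 − 460 + 126 − 4 = 26.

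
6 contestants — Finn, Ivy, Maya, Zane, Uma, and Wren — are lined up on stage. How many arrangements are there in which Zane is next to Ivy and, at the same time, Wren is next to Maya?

96

Treat {Zane,Ivy} as one block (2 orders) and {Wren,Maya} as another (2 orders).
That leaves 4 units to arrange: 2 × 2 × 4! = 4 × 24 = 96.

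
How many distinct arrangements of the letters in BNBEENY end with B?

Fix B in the last position and arrange the remaining 6 letters.
Those 6 letters have E appearing twice and N appearing twice, giving (6)!/(2!·2!) = 180.

180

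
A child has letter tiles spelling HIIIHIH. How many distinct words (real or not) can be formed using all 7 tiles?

Letter multiplicities in HIIIHIH: H×3, I×4.
Dividing 7! = 5040 by 4!·3! = 144 for the repeated letters gives 35.

35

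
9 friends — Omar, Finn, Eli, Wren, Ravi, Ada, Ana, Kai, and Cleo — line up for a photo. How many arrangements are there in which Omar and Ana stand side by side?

Glue Omar and Ana into one block (2 internal orders), leaving 8 units to arrange in a row.
So the count is 2·(8)! = 80640.

80640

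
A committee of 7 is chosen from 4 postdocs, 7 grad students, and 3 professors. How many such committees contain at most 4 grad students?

Split by how many grad students are chosen (0 through 4).
Sum: C(7,0)·C(7,7) + C(7,1)·C(7,6) + C(7,2)·C(7,5) + C(7,3)·C(7,4) + C(7,4)·C(7,3) = 1 + 49 + 441 + 1225 + 1225 = 2941.

2941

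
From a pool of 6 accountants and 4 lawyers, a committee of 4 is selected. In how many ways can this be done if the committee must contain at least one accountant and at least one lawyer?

With no constraint there are C(10,4) = 210 possible selections.
Subtract selections that omit an entire group: no accountants → C(4,4) = 1; no lawyers → C(6,4) = 15.
Both groups omitted at once is impossible, so 210 − 16 = 194.

194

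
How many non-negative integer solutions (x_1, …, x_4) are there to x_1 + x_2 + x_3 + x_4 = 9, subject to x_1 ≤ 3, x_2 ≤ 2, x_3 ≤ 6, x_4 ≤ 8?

Without the upper bounds there are C(12,3) = 220 ways to split 9 among 4 variables.
Subtract solutions that violate a single cap (substitute x_i' = x_i − (cap_i+1)): x_1 ≥ 4 gives C(8,3) = 56; x_2 ≥ 3 gives C(9,3) = 84; x_3 ≥ 7 gives C(5,3) = 10; x_4 ≥ 9 gives C(3,3) = 1. Together 151.
Add back pairs where two caps are both exceeded: 10 + 0 + 0 + 0 + 0 + 0 = 10.
By inclusion–exclusion the count is 220 − 151 + 10 = 79.

79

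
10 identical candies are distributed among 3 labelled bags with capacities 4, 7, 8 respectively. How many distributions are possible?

36

Ignoring the caps, the number of non-negative solutions to x_1+…+x_3 = 10 is C(12,2) = 66.
Subtract solutions that violate a single cap (substitute x_i' = x_i − (cap_i+1)): x_1 ≥ 5 gives C(7,2) = 21; x_2 ≥ 8 gives C(4,2) = 6; x_3 ≥ 9 gives C(3,2) = 3. Together 30.
No two caps can be exceeded simultaneously, so the pair terms are all 0.
By inclusion–exclusion the count is 66 − 30 + 0 = 36.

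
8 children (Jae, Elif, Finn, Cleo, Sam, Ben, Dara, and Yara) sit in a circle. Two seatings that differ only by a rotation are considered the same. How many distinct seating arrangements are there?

Fix one person's seat to break rotational symmetry; the remaining 7 people can be arranged in (7)! = 5040 ways.

5040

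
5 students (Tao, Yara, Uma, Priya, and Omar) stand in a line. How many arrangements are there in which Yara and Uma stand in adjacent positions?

Glue Yara and Uma into one block (2 internal orders), leaving 4 units to arrange in a row.
So the count is 2·(4)! = 48.

48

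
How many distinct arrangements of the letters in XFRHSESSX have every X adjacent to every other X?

6720

Treat the 2 copies of X as a single block. The multiset to arrange is then {XX, E, F, H, R, S, S, S}, 8 items in all.
That gives (8)!/(3!) = 6720 arrangements.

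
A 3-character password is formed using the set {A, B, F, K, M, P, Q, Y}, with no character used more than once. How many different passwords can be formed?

336

With no repetition, fill the 3 characters in order: 8 choices, then 7, down to 6.
That product is 8 × 7 × 6 = 336.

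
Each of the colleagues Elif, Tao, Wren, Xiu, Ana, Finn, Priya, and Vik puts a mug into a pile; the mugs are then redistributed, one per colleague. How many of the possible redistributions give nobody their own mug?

14833

Count assignments avoiding every fixed point. For any j of the 8 colleagues fixed to their own mug, the other 8−j can be arranged in (8−j)! ways.
By inclusion–exclusion this is Σ_{j=0}^{8} (−1)^j C(8,j)·(8−j)!.
Computing: 40320 − 40320 + 20160 − 6720 + 1680 − 336 + 56 − 8 + 1 = 14833.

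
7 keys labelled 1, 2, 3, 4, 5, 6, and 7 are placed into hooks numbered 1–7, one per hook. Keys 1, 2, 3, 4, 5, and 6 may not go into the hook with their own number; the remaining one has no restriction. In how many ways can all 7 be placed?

Let Aᵢ (for 1 ≤ i ≤ 6) be the placements that put key i in its forbidden hook. Any j of these fix j positions, leaving (7−j)! ways to fill the rest, and there are C(6,j) ways to pick which j.
By inclusion–exclusion, the number of valid placements is Σ_{j=0}^{6} (−1)^j C(6,j)·(7−j)!.
Computing: 5040 − 4320 + 1800 − 480 + 90 − 12 + 1 = 2119.

2119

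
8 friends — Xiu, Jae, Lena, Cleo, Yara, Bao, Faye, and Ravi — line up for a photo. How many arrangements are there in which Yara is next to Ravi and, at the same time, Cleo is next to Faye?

Treat {Yara,Ravi} as one block (2 orders) and {Cleo,Faye} as another (2 orders).
That leaves 6 units to arrange: 2 × 2 × 6! = 4 × 720 = 2880.

2880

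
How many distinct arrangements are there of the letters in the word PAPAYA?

60

PAPAYA has 6 letters with A appearing 3 times and P appearing twice.
The number of distinct arrangements is 6!/(3!·2!) = 720/12 = 60.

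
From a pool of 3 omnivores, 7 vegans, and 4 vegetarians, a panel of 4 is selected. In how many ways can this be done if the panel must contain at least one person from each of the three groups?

Total 4-person selections from all 14: C(14,4) = 1001.
Selections missing a whole group: no omnivores → C(11,4) = 330; no vegans → C(7,4) = 35; no vegetarians → C(10,4) = 210.
Add back selections omitting two groups (i.e. drawn from a single group): C(3,4) + C(7,4) + C(4,4) = 36.
By inclusion–exclusion: 1001 − 575 + 36 = 462.

462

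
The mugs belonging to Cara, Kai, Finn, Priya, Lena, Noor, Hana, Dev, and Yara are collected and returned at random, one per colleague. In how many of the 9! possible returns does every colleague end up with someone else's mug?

133496

This is the derangement count D_9: permutations of 9 items with no fixed point.
By inclusion–exclusion this is Σ_{j=0}^{9} (−1)^j C(9,j)·(9−j)!.
Computing: 362880 − 362880 + 181440 − 60480 + 15120 − 3024 + 504 − 72 + 9 − 1 = 133496.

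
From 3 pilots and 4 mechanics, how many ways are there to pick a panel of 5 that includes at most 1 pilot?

3

Split by how many pilots are chosen (0 through 1).
Sum: C(3,0)·C(4,5) + C(3,1)·C(4,4) = 0 + 3 = 3.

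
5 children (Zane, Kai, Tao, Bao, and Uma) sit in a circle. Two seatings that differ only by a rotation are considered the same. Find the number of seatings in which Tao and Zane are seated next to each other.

Glue Tao and Zane into a block (2 internal orders). Seating 4 units around a circle gives (3)! arrangements.
So 2 × (3)! = 2 × 6 = 12.

12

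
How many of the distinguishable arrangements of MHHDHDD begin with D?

60

Fix D in the first position and arrange the remaining 6 letters.
Those 6 letters have D appearing twice and H appearing 3 times, giving (6)!/(3!·2!) = 60.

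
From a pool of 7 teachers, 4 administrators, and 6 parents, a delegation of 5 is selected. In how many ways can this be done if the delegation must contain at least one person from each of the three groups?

4214

Total 5-person selections from all 17: C(17,5) = 6188.
Subtract selections that omit an entire group: no teachers → C(10,5) = 252; no administrators → C(13,5) = 1287; no parents → C(11,5) = 462.
Add back selections omitting two groups (i.e. drawn from a single group): C(7,5) + C(4,5) + C(6,5) = 27.
By inclusion–exclusion: 6188 − 2001 + 27 = 4214.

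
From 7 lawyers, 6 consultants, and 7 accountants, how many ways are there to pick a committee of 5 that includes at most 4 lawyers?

Split by how many lawyers are chosen (0 through 4).
Sum: C(7,0)·C(13,5) + C(7,1)·C(13,4) + C(7,2)·C(13,3) + C(7,3)·C(13,2) + C(7,4)·C(13,1) = 1287 + 5005 + 6006 + 2730 + 455 = 15483.

15483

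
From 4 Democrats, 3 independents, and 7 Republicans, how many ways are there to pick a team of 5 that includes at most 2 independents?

1947

Split by how many independents are chosen (0 through 2).
Sum: C(3,0)·C(11,5) + C(3,1)·C(11,4) + C(3,2)·C(11,3) = 462 + 990 + 495 = 1947.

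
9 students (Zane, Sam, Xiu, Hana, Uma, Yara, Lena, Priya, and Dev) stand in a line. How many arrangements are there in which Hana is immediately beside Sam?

80640

Glue Hana and Sam into one block (2 internal orders), leaving 8 units to arrange in a row.
That gives 2 × 8! = 2 × 40320 = 80640.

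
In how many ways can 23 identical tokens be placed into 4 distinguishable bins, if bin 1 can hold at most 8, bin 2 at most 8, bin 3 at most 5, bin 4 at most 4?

10

Ignoring the caps, the number of non-negative solutions to x_1+…+x_4 = 23 is C(26,3) = 2600.
Subtract solutions that violate a single cap (substitute x_i' = x_i − (cap_i+1)): x_1 ≥ 9 gives C(17,3) = 680; x_2 ≥ 9 gives C(17,3) = 680; x_3 ≥ 6 gives C(20,3) = 1140; x_4 ≥ 5 gives C(21,3) = 1330. Together 3830.
Add back pairs where two caps are both exceeded: 56 + 165 + 220 + 165 + 220 + 455 = 1281.
Subtract triples: 0 + 1 + 20 + 20 = 41.
By inclusion–exclusion the count is 2600 − 3830 + 1281 − 41 = 10.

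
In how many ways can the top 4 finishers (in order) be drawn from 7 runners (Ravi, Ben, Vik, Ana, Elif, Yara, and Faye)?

There are 7 choices for 1st place, 6 for 2nd, and so on down to 4 for position 4.
That gives 7 × 6 × 5 × 4 = 840.

840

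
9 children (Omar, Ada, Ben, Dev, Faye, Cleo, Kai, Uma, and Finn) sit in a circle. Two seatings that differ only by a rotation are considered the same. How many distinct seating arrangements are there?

40320

Fix one person's seat to break rotational symmetry; the remaining 8 people can be arranged in (8)! = 40320 ways.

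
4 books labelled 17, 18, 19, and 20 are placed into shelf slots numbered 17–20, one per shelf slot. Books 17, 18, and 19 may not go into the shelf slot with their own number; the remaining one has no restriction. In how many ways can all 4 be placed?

Let Aᵢ (for i ∈ {17, 18, 19}) be the placements that put book i in its forbidden shelf slot. Any j of these fix j positions, leaving (4−j)! ways to fill the rest, and there are C(3,j) ways to pick which j.
By inclusion–exclusion, the number of valid placements is Σ_{j=0}^{3} (−1)^j C(3,j)·(4−j)!.
Computing: 24 − 18 + 6 − 1 = 11.

11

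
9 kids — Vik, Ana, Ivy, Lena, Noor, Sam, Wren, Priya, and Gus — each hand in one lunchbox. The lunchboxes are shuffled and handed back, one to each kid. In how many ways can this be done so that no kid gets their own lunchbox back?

Let Aᵢ be the assignments in which kid i gets their own lunchbox. We want the size of the complement of A₁∪…∪A_9.
By inclusion–exclusion this is Σ_{j=0}^{9} (−1)^j C(9,j)·(9−j)!.
Computing: 362880 − 362880 + 181440 − 60480 + 15120 − 3024 + 504 − 72 + 9 − 1 = 133496.

133496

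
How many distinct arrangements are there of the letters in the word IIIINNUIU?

756

Letter multiplicities in IIIINNUIU: I×5, N×2, U×2.
So there are 9! / (5!·2!·2!) = 756 distinguishable arrangements.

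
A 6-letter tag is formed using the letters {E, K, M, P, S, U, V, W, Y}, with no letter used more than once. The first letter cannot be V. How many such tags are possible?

The first letter has 9−1 = 8 choices (anything except V).
The remaining 5 letters are filled from the other 8 symbols without repetition: 8 × 7 × 6 × 5 × 4 = 6720.
Total: 8 × 6720 = 53760.

53760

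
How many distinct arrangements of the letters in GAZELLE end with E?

360

With the last slot taken by E, it remains to arrange the other 6 letters (GAZLLE).
Those 6 letters have L appearing twice, giving (6)!/(2!) = 360.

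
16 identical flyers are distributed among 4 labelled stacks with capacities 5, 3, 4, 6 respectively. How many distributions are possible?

10

By stars and bars, unrestricted non-negative solutions to x_1+…+x_4 = 16 number C(16+3,3) = 969.
Subtract solutions that violate a single cap (substitute x_i' = x_i − (cap_i+1)): x_1 ≥ 6 gives C(13,3) = 286; x_2 ≥ 4 gives C(15,3) = 455; x_3 ≥ 5 gives C(14,3) = 364; x_4 ≥ 7 gives C(12,3) = 220. Together 1325.
Add back pairs where two caps are both exceeded: 84 + 56 + 20 + 120 + 56 + 35 = 371.
Subtract triples: 4 + 0 + 0 + 1 = 5.
By inclusion–exclusion the count is 969 − 1325 + 371 − 5 = 10.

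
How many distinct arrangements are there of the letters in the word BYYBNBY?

140

BYYBNBY has 7 letters with B appearing 3 times and Y appearing 3 times.
So there are 7! / (3!·3!) = 140 distinguishable arrangements.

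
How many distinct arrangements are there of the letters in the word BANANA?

Letter multiplicities in BANANA: A×3, B×1, N×2.
So there are 6! / (3!·2!) = 60 distinguishable arrangements.

60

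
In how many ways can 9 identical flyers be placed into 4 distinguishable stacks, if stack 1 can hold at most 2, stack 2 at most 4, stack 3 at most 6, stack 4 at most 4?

64

By stars and bars, unrestricted non-negative solutions to x_1+…+x_4 = 9 number C(9+3,3) = 220.
Subtract solutions that violate a single cap (substitute x_i' = x_i − (cap_i+1)): x_1 ≥ 3 gives C(9,3) = 84; x_2 ≥ 5 gives C(7,3) = 35; x_3 ≥ 7 gives C(5,3) = 10; x_4 ≥ 5 gives C(7,3) = 35. Together 164.
Add back pairs where two caps are both exceeded: 4 + 0 + 4 + 0 + 0 + 0 = 8.
By inclusion–exclusion the count is 220 − 164 + 8 = 64.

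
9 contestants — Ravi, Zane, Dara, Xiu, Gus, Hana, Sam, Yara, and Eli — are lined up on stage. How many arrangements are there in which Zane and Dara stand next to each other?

Place the 7 others and the Zane-Dara pair as 8 objects in a line; the pair has 2 internal arrangements.
That gives 2 × 8! = 2 × 40320 = 80640.

80640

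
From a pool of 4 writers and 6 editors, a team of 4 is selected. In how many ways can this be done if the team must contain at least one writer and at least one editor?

With no constraint there are C(10,4) = 210 possible selections.
Selections missing a whole group: no writers → C(6,4) = 15; no editors → C(4,4) = 1.
Both groups omitted at once is impossible, so 210 − 16 = 194.

194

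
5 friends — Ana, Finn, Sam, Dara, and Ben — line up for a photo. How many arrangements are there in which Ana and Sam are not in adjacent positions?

72

There are 5! = 120 arrangements in all. If Ana and Sam are adjacent, merging them into one block gives 2·(4)! = 48 arrangements.
So 120 − 48 = 72 arrangements keep them apart.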